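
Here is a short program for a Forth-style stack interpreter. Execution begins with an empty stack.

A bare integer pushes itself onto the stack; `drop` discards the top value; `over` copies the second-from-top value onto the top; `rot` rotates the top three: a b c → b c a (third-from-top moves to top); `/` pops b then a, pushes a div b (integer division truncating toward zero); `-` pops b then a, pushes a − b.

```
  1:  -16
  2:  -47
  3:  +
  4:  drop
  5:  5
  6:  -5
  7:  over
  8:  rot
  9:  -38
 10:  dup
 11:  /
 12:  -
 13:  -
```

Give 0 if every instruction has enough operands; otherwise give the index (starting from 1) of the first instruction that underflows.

-16  : -16
-47  : -16 -47
+    : -63
drop : (empty)
5    : 5
-5   : 5 -5
over : 5 -5 5
rot  : -5 5 5
-38  : -5 5 5 -38
dup  : -5 5 5 -38 -38
/    : -5 5 5 1
-    : -5 5 4
-    : -5 1

0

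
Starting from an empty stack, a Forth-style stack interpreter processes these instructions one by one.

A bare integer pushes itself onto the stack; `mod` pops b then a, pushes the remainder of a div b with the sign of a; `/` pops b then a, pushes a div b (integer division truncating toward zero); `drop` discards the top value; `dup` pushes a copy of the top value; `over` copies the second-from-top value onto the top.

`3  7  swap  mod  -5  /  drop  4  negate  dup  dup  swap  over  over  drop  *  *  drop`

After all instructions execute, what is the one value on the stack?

3      -> 3
7      -> 3 7
swap   -> 7 3
mod    -> 1
-5     -> 1 -5
/      -> 0
drop   -> (empty)
4      -> 4
negate -> -4
dup    -> -4 -4
dup    -> -4 -4 -4
swap   -> -4 -4 -4
over   -> -4 -4 -4 -4
over   -> -4 -4 -4 -4 -4
drop   -> -4 -4 -4 -4
*      -> -4 -4 16
*      -> -4 -64
drop   -> -4

-4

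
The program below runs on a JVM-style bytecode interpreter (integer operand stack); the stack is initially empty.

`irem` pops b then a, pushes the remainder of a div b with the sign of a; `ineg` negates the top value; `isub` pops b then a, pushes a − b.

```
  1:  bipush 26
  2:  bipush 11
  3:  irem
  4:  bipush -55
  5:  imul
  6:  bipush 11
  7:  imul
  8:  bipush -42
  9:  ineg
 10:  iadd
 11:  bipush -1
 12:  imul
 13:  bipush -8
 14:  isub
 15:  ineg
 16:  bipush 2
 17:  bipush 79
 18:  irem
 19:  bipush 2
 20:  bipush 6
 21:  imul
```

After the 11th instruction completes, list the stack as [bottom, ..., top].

bipush 26  : [26]
bipush 11  : [26, 11]
irem       : [4]
bipush -55 : [4, -55]
imul       : [-220]
bipush 11  : [-220, 11]
imul       : [-2420]
bipush -42 : [-2420, -42]
ineg       : [-2420, 42]
iadd       : [-2378]
bipush -1  : [-2378, -1]

[-2378, -1]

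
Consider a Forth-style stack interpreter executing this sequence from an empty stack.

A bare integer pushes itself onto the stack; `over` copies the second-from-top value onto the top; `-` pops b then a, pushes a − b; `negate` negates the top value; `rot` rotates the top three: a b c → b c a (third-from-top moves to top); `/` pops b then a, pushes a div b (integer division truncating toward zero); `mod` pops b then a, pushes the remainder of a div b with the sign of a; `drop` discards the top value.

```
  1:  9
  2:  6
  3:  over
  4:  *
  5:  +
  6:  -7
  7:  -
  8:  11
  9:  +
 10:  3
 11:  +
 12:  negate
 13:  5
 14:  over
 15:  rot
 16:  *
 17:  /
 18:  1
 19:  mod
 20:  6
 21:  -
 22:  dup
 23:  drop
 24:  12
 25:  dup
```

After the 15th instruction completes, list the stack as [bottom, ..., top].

9      : 9
6      : 9 6
over   : 9 6 9
*      : 9 54
+      : 63
-7     : 63 -7
-      : 70
11     : 70 11
+      : 81
3      : 81 3
+      : 84
negate : -84
5      : -84 5
over   : -84 5 -84
rot    : 5 -84 -84

[5, -84, -84]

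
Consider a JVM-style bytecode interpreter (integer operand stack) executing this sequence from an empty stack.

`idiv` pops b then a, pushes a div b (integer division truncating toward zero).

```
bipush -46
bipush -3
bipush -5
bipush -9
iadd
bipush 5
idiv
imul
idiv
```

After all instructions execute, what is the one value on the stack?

bipush -46 -> -46
bipush -3  -> -46 -3
bipush -5  -> -46 -3 -5
bipush -9  -> -46 -3 -5 -9
iadd       -> -46 -3 -14
bipush 5   -> -46 -3 -14 5
idiv       -> -46 -3 -2
imul       -> -46 6
idiv       -> -7

-7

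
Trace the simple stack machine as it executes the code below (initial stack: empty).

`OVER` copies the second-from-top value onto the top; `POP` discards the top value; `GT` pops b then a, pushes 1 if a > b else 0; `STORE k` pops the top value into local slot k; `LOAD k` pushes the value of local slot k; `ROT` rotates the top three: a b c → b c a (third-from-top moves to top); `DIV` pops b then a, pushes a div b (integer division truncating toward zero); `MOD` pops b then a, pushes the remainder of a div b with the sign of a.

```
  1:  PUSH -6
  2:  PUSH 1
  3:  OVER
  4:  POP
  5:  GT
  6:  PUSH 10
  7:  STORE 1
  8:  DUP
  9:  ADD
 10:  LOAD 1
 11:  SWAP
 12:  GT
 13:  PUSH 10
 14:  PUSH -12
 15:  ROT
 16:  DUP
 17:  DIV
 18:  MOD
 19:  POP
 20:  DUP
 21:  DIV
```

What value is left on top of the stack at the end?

PUSH -6  → [-6]
PUSH 1   → [-6, 1]
OVER     → [-6, 1, -6]
POP      → [-6, 1]
GT       → [0]
PUSH 10  → [0, 10]
STORE 1  → [0]
DUP      → [0, 0]
ADD      → [0]
LOAD 1   → [0, 10]
SWAP     → [10, 0]
GT       → [1]
PUSH 10  → [1, 10]
PUSH -12 → [1, 10, -12]
ROT      → [10, -12, 1]
DUP      → [10, -12, 1, 1]
DIV      → [10, -12, 1]
MOD      → [10, 0]
POP      → [10]
DUP      → [10, 10]
DIV      → [1]

1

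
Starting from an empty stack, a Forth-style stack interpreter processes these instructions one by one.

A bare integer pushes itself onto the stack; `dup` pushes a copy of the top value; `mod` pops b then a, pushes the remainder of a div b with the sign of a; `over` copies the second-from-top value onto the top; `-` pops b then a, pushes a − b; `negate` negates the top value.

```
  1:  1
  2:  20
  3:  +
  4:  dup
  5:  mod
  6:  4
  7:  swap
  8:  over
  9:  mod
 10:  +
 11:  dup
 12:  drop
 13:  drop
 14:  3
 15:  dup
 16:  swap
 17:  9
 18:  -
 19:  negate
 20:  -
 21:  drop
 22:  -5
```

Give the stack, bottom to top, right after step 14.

1    → 1
20   → 1 20
+    → 21
dup  → 21 21
mod  → 0
4    → 0 4
swap → 4 0
over → 4 0 4
mod  → 4 0
+    → 4
dup  → 4 4
drop → 4
drop → (empty)
3    → 3

[3]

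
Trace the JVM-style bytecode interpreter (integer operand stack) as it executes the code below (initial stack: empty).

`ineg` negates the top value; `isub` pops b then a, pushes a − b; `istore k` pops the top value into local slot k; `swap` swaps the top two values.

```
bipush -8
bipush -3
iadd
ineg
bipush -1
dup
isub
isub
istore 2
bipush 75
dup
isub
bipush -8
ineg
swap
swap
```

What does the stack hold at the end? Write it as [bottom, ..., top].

[0, 8]

bipush -8 → -8
bipush -3 → -8 -3
iadd      → -11
ineg      → 11
bipush -1 → 11 -1
dup       → 11 -1 -1
isub      → 11 0
isub      → 11
istore 2  → (empty)
bipush 75 → 75
dup       → 75 75
isub      → 0
bipush -8 → 0 -8
ineg      → 0 8
swap      → 8 0
swap      → 0 8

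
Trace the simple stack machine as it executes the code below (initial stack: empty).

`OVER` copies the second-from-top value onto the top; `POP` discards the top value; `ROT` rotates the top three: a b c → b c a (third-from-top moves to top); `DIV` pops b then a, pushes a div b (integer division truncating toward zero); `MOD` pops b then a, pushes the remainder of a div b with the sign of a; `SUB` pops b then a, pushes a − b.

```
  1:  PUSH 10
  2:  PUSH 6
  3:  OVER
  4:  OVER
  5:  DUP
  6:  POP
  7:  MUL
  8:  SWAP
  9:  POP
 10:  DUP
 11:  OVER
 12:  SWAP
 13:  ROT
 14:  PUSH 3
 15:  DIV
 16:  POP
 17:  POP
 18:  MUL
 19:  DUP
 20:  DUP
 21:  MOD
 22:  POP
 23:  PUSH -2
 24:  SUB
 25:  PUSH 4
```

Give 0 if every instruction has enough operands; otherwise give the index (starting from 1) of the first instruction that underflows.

0

PUSH 10 -> [10]
PUSH 6  -> [10, 6]
OVER    -> [10, 6, 10]
OVER    -> [10, 6, 10, 6]
DUP     -> [10, 6, 10, 6, 6]
POP     -> [10, 6, 10, 6]
MUL     -> [10, 6, 60]
SWAP    -> [10, 60, 6]
POP     -> [10, 60]
DUP     -> [10, 60, 60]
OVER    -> [10, 60, 60, 60]
SWAP    -> [10, 60, 60, 60]
ROT     -> [10, 60, 60, 60]
PUSH 3  -> [10, 60, 60, 60, 3]
DIV     -> [10, 60, 60, 20]
POP     -> [10, 60, 60]
POP     -> [10, 60]
MUL     -> [600]
DUP     -> [600, 600]
DUP     -> [600, 600, 600]
MOD     -> [600, 0]
POP     -> [600]
PUSH -2 -> [600, -2]
SUB     -> [602]
PUSH 4  -> [602, 4]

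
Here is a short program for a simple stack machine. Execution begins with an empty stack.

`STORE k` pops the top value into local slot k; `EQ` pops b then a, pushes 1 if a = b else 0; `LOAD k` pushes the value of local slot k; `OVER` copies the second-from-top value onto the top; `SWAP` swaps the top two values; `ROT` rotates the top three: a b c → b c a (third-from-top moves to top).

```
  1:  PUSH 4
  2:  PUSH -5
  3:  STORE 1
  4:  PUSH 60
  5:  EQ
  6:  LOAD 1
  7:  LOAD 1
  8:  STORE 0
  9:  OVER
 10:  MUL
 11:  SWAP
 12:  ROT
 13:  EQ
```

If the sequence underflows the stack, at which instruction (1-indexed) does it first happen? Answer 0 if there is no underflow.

PUSH 4  -> 4
PUSH -5 -> 4 -5
STORE 1 -> 4
PUSH 60 -> 4 60
EQ      -> 0
LOAD 1  -> 0 -5
LOAD 1  -> 0 -5 -5
STORE 0 -> 0 -5
OVER    -> 0 -5 0
MUL     -> 0 0
SWAP    -> 0 0
ROT  — needs 3 operands, stack has 2 → underflow

12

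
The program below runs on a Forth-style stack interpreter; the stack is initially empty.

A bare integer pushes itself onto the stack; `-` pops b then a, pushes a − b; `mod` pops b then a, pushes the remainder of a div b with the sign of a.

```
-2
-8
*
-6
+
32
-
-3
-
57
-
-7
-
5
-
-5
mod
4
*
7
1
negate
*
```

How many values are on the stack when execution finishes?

2

-2      [-2]
-8      [-2, -8]
*       [16]
-6      [16, -6]
+       [10]
32      [10, 32]
-       [-22]
-3      [-22, -3]
-       [-19]
57      [-19, 57]
-       [-76]
-7      [-76, -7]
-       [-69]
5       [-69, 5]
-       [-74]
-5      [-74, -5]
mod     [-4]
4       [-4, 4]
*       [-16]
7       [-16, 7]
1       [-16, 7, 1]
negate  [-16, 7, -1]
*       [-16, -7]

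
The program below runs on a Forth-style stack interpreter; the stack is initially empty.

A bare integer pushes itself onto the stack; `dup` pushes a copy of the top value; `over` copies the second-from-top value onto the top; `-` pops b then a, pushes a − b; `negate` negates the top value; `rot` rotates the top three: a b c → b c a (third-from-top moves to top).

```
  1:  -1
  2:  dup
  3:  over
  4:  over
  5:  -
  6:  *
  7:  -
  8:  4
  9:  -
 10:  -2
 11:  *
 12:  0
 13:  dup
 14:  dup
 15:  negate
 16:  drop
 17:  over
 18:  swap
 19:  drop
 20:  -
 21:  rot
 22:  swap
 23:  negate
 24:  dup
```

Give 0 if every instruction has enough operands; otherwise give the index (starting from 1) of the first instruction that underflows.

21

-1     : -1
dup    : -1 -1
over   : -1 -1 -1
over   : -1 -1 -1 -1
-      : -1 -1 0
*      : -1 0
-      : -1
4      : -1 4
-      : -5
-2     : -5 -2
*      : 10
0      : 10 0
dup    : 10 0 0
dup    : 10 0 0 0
negate : 10 0 0 0
drop   : 10 0 0
over   : 10 0 0 0
swap   : 10 0 0 0
drop   : 10 0 0
-      : 10 0
rot  — needs 3 operands, stack has 2 → underflow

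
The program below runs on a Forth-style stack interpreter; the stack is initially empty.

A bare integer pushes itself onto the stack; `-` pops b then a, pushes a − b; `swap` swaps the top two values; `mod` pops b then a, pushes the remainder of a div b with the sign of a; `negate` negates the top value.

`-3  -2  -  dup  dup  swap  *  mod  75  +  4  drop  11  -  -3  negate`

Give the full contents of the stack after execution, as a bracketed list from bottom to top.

-3     : [-3]
-2     : [-3, -2]
-      : [-1]
dup    : [-1, -1]
dup    : [-1, -1, -1]
swap   : [-1, -1, -1]
*      : [-1, 1]
mod    : [0]
75     : [0, 75]
+      : [75]
4      : [75, 4]
drop   : [75]
11     : [75, 11]
-      : [64]
-3     : [64, -3]
negate : [64, 3]

[64, 3]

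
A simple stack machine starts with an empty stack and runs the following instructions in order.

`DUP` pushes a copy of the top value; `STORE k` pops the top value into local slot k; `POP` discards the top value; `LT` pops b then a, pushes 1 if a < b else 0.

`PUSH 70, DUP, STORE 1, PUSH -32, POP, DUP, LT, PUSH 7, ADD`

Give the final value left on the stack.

7

PUSH 70  : [70]
DUP      : [70, 70]
STORE 1  : [70]
PUSH -32 : [70, -32]
POP      : [70]
DUP      : [70, 70]
LT       : [0]
PUSH 7   : [0, 7]
ADD      : [7]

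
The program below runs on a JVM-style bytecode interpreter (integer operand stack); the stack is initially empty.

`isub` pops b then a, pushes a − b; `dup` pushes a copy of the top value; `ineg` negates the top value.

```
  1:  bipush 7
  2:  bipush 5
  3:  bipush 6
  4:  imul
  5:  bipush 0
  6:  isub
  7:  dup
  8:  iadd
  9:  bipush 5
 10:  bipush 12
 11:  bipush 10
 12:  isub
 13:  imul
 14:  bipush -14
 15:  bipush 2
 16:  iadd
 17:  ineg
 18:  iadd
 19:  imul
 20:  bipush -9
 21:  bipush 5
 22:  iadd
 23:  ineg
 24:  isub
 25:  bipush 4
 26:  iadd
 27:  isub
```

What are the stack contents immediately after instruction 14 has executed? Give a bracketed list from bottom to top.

[7, 60, 10, -14]

bipush 7   -> 7
bipush 5   -> 7 5
bipush 6   -> 7 5 6
imul       -> 7 30
bipush 0   -> 7 30 0
isub       -> 7 30
dup        -> 7 30 30
iadd       -> 7 60
bipush 5   -> 7 60 5
bipush 12  -> 7 60 5 12
bipush 10  -> 7 60 5 12 10
isub       -> 7 60 5 2
imul       -> 7 60 10
bipush -14 -> 7 60 10 -14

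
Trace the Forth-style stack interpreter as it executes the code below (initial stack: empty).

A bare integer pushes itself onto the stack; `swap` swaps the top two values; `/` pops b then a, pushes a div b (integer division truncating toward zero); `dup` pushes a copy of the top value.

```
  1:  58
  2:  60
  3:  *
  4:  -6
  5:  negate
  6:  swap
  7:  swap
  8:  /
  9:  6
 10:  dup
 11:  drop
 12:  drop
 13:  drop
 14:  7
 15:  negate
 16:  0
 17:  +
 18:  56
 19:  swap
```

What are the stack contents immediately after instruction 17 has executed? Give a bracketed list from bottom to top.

58      58
60      58 60
*       3480
-6      3480 -6
negate  3480 6
swap    6 3480
swap    3480 6
/       580
6       580 6
dup     580 6 6
drop    580 6
drop    580
drop    (empty)
7       7
negate  -7
0       -7 0
+       -7

[-7]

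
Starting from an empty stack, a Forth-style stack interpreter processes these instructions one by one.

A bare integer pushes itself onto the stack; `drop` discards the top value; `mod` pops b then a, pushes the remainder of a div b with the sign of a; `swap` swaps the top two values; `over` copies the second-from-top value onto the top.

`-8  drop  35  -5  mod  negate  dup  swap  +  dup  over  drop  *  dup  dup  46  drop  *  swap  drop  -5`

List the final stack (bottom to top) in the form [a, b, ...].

[0, -5]

-8     -> -8
drop   -> (empty)
35     -> 35
-5     -> 35 -5
mod    -> 0
negate -> 0
dup    -> 0 0
swap   -> 0 0
+      -> 0
dup    -> 0 0
over   -> 0 0 0
drop   -> 0 0
*      -> 0
dup    -> 0 0
dup    -> 0 0 0
46     -> 0 0 0 46
drop   -> 0 0 0
*      -> 0 0
swap   -> 0 0
drop   -> 0
-5     -> 0 -5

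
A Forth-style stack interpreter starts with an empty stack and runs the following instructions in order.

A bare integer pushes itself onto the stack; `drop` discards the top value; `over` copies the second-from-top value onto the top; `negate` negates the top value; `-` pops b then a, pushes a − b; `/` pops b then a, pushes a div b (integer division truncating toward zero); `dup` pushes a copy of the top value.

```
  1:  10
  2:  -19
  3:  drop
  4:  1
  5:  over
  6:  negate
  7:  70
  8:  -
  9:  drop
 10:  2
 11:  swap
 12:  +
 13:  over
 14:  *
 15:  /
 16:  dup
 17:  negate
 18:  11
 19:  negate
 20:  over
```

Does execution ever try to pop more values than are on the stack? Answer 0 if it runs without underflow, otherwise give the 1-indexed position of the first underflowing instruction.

10     → 10
-19    → 10 -19
drop   → 10
1      → 10 1
over   → 10 1 10
negate → 10 1 -10
70     → 10 1 -10 70
-      → 10 1 -80
drop   → 10 1
2      → 10 1 2
swap   → 10 2 1
+      → 10 3
over   → 10 3 10
*      → 10 30
/      → 0
dup    → 0 0
negate → 0 0
11     → 0 0 11
negate → 0 0 -11
over   → 0 0 -11 0

0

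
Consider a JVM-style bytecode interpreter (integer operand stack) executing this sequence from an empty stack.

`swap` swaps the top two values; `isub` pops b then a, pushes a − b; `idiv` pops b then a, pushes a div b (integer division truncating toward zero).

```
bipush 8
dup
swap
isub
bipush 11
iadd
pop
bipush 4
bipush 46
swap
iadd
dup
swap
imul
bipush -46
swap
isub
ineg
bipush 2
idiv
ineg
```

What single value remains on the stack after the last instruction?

bipush 8   -> [8]
dup        -> [8, 8]
swap       -> [8, 8]
isub       -> [0]
bipush 11  -> [0, 11]
iadd       -> [11]
pop        -> []
bipush 4   -> [4]
bipush 46  -> [4, 46]
swap       -> [46, 4]
iadd       -> [50]
dup        -> [50, 50]
swap       -> [50, 50]
imul       -> [2500]
bipush -46 -> [2500, -46]
swap       -> [-46, 2500]
isub       -> [-2546]
ineg       -> [2546]
bipush 2   -> [2546, 2]
idiv       -> [1273]
ineg       -> [-1273]

-1273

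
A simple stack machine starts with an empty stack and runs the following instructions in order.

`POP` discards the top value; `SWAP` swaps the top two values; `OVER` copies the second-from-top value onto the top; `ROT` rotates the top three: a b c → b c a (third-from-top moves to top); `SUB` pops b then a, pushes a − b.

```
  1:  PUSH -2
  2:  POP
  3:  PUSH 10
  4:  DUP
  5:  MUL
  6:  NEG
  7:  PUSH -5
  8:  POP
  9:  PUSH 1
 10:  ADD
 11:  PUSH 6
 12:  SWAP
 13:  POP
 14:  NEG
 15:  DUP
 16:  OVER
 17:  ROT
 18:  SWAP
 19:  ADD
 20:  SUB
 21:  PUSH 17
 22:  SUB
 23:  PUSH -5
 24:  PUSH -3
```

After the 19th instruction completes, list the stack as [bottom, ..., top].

[-6, -12]

PUSH -2 -> [-2]
POP     -> []
PUSH 10 -> [10]
DUP     -> [10, 10]
MUL     -> [100]
NEG     -> [-100]
PUSH -5 -> [-100, -5]
POP     -> [-100]
PUSH 1  -> [-100, 1]
ADD     -> [-99]
PUSH 6  -> [-99, 6]
SWAP    -> [6, -99]
POP     -> [6]
NEG     -> [-6]
DUP     -> [-6, -6]
OVER    -> [-6, -6, -6]
ROT     -> [-6, -6, -6]
SWAP    -> [-6, -6, -6]
ADD     -> [-6, -12]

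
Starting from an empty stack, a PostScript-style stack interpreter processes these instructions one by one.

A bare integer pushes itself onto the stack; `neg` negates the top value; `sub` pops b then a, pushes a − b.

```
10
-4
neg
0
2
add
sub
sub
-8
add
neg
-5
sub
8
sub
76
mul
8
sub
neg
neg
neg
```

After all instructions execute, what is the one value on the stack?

10  : 10
-4  : 10 -4
neg : 10 4
0   : 10 4 0
2   : 10 4 0 2
add : 10 4 2
sub : 10 2
sub : 8
-8  : 8 -8
add : 0
neg : 0
-5  : 0 -5
sub : 5
8   : 5 8
sub : -3
76  : -3 76
mul : -228
8   : -228 8
sub : -236
neg : 236
neg : -236
neg : 236

236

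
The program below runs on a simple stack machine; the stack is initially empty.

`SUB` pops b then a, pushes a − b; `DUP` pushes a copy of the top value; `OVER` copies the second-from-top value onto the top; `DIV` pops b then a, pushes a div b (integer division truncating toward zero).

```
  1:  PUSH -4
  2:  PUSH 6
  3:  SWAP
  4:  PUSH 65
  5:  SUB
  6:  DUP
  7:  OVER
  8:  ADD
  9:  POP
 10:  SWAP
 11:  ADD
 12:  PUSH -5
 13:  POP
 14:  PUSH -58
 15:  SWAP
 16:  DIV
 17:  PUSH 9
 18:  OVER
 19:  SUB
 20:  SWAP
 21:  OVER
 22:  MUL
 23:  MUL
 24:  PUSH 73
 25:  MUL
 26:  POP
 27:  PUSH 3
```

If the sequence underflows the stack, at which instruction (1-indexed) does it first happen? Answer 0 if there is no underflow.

0

PUSH -4  → -4
PUSH 6   → -4 6
SWAP     → 6 -4
PUSH 65  → 6 -4 65
SUB      → 6 -69
DUP      → 6 -69 -69
OVER     → 6 -69 -69 -69
ADD      → 6 -69 -138
POP      → 6 -69
SWAP     → -69 6
ADD      → -63
PUSH -5  → -63 -5
POP      → -63
PUSH -58 → -63 -58
SWAP     → -58 -63
DIV      → 0
PUSH 9   → 0 9
OVER     → 0 9 0
SUB      → 0 9
SWAP     → 9 0
OVER     → 9 0 9
MUL      → 9 0
MUL      → 0
PUSH 73  → 0 73
MUL      → 0
POP      → (empty)
PUSH 3   → 3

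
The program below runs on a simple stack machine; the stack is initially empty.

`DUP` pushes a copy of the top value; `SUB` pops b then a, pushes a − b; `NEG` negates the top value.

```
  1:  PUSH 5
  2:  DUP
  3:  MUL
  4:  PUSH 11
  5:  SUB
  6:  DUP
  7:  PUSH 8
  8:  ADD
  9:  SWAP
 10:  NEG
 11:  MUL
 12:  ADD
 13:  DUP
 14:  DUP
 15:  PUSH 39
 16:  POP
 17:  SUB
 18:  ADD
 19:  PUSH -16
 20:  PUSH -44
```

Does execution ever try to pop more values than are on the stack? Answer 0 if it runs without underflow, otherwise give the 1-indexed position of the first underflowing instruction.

PUSH 5  -> [5]
DUP     -> [5, 5]
MUL     -> [25]
PUSH 11 -> [25, 11]
SUB     -> [14]
DUP     -> [14, 14]
PUSH 8  -> [14, 14, 8]
ADD     -> [14, 22]
SWAP    -> [22, 14]
NEG     -> [22, -14]
MUL     -> [-308]
ADD  — needs 2 operands, stack has 1 → underflow

12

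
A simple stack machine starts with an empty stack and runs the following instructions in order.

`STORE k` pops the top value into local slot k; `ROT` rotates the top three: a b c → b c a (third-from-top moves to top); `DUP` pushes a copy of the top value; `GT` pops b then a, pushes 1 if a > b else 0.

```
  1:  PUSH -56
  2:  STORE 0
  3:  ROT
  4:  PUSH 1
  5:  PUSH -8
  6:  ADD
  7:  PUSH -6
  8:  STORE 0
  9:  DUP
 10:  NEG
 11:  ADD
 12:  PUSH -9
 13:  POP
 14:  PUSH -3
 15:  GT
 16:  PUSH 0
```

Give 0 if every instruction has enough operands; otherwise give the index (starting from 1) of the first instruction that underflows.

PUSH -56 : [-56]
STORE 0  : []
ROT  — needs 3 operands, stack has 0 → underflow

3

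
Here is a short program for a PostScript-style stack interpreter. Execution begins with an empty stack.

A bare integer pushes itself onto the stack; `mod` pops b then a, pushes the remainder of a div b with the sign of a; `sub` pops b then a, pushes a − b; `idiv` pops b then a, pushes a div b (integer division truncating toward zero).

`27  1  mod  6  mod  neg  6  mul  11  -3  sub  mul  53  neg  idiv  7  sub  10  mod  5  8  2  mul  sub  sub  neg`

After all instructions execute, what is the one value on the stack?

27    [27]
1     [27, 1]
mod   [0]
6     [0, 6]
mod   [0]
neg   [0]
6     [0, 6]
mul   [0]
11    [0, 11]
-3    [0, 11, -3]
sub   [0, 14]
mul   [0]
53    [0, 53]
neg   [0, -53]
idiv  [0]
7     [0, 7]
sub   [-7]
10    [-7, 10]
mod   [-7]
5     [-7, 5]
8     [-7, 5, 8]
2     [-7, 5, 8, 2]
mul   [-7, 5, 16]
sub   [-7, -11]
sub   [4]
neg   [-4]

-4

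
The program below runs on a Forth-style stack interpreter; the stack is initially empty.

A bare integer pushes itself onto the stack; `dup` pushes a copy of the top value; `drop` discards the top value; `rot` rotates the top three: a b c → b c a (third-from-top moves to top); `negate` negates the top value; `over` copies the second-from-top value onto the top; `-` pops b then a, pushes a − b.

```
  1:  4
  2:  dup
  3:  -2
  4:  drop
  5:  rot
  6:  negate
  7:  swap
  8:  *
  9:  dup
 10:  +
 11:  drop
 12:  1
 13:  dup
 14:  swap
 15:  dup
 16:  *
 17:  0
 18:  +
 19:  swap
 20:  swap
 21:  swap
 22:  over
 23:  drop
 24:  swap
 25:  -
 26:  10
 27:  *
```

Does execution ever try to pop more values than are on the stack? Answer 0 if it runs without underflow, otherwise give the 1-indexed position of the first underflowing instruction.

5

4    -> 4
dup  -> 4 4
-2   -> 4 4 -2
drop -> 4 4
rot  — needs 3 operands, stack has 2 → underflow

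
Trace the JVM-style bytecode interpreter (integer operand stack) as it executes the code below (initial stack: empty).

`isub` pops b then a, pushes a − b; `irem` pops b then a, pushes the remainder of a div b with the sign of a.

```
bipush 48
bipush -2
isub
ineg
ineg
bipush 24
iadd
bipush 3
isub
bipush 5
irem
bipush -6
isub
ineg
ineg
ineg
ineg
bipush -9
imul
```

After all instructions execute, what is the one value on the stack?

bipush 48  [48]
bipush -2  [48, -2]
isub       [50]
ineg       [-50]
ineg       [50]
bipush 24  [50, 24]
iadd       [74]
bipush 3   [74, 3]
isub       [71]
bipush 5   [71, 5]
irem       [1]
bipush -6  [1, -6]
isub       [7]
ineg       [-7]
ineg       [7]
ineg       [-7]
ineg       [7]
bipush -9  [7, -9]
imul       [-63]

-63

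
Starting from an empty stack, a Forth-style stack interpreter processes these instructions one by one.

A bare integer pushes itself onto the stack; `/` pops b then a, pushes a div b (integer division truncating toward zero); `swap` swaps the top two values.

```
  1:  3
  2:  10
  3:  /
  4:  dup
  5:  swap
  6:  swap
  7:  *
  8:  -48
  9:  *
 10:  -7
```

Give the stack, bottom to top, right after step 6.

3    -> [3]
10   -> [3, 10]
/    -> [0]
dup  -> [0, 0]
swap -> [0, 0]
swap -> [0, 0]

[0, 0]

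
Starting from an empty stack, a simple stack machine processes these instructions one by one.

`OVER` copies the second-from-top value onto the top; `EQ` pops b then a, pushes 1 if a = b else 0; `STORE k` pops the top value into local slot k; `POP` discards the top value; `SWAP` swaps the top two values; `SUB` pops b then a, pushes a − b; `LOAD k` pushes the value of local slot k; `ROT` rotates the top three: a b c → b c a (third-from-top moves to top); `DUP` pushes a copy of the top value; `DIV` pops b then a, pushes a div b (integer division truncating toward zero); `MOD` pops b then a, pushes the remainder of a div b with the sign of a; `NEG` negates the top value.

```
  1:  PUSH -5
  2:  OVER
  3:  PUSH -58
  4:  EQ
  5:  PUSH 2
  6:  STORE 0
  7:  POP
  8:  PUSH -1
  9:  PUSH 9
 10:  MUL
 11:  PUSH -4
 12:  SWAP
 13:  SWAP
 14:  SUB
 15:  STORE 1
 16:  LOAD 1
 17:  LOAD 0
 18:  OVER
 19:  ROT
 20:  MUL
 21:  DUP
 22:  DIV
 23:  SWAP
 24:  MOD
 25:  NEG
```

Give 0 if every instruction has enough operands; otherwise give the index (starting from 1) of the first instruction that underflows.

2

PUSH -5 -> -5
OVER  — needs 2 operands, stack has 1 → underflow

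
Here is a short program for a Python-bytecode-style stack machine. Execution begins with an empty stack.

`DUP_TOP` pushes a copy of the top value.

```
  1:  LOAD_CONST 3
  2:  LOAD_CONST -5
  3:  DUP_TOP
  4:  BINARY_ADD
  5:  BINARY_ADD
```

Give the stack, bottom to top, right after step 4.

[3, -10]

LOAD_CONST 3   [3]
LOAD_CONST -5  [3, -5]
DUP_TOP        [3, -5, -5]
BINARY_ADD     [3, -10]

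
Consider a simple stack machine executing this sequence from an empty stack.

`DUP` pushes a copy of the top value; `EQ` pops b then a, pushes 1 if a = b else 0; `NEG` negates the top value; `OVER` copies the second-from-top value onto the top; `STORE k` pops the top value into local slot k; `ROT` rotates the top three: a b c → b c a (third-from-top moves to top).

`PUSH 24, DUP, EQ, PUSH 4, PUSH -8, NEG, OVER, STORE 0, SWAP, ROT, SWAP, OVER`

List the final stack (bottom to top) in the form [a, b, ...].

[8, 1, 4, 1]

PUSH 24 → 24
DUP     → 24 24
EQ      → 1
PUSH 4  → 1 4
PUSH -8 → 1 4 -8
NEG     → 1 4 8
OVER    → 1 4 8 4
STORE 0 → 1 4 8
SWAP    → 1 8 4
ROT     → 8 4 1
SWAP    → 8 1 4
OVER    → 8 1 4 1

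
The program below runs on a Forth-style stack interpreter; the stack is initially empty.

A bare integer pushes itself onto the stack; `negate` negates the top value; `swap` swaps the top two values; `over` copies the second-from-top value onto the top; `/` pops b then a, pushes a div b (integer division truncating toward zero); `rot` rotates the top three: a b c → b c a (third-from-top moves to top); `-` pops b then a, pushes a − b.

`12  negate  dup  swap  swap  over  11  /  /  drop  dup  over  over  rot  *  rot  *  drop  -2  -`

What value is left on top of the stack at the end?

12     -> [12]
negate -> [-12]
dup    -> [-12, -12]
swap   -> [-12, -12]
swap   -> [-12, -12]
over   -> [-12, -12, -12]
11     -> [-12, -12, -12, 11]
/      -> [-12, -12, -1]
/      -> [-12, 12]
drop   -> [-12]
dup    -> [-12, -12]
over   -> [-12, -12, -12]
over   -> [-12, -12, -12, -12]
rot    -> [-12, -12, -12, -12]
*      -> [-12, -12, 144]
rot    -> [-12, 144, -12]
*      -> [-12, -1728]
drop   -> [-12]
-2     -> [-12, -2]
-      -> [-10]

-10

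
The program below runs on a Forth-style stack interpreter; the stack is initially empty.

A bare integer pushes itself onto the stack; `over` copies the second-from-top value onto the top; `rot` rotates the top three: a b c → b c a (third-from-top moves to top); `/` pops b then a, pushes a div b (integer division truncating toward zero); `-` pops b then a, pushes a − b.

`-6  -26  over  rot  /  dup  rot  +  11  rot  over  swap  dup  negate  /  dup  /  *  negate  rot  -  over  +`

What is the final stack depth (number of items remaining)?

2

-6      -6
-26     -6 -26
over    -6 -26 -6
rot     -26 -6 -6
/       -26 1
dup     -26 1 1
rot     1 1 -26
+       1 -25
11      1 -25 11
rot     -25 11 1
over    -25 11 1 11
swap    -25 11 11 1
dup     -25 11 11 1 1
negate  -25 11 11 1 -1
/       -25 11 11 -1
dup     -25 11 11 -1 -1
/       -25 11 11 1
*       -25 11 11
negate  -25 11 -11
rot     11 -11 -25
-       11 14
over    11 14 11
+       11 25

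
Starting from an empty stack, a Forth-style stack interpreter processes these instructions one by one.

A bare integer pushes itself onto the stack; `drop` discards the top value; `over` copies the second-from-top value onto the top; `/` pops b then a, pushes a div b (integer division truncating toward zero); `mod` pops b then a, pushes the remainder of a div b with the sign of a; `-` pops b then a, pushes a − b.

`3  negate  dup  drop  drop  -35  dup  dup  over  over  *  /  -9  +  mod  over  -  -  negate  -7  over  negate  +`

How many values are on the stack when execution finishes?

3       [3]
negate  [-3]
dup     [-3, -3]
drop    [-3]
drop    []
-35     [-35]
dup     [-35, -35]
dup     [-35, -35, -35]
over    [-35, -35, -35, -35]
over    [-35, -35, -35, -35, -35]
*       [-35, -35, -35, 1225]
/       [-35, -35, 0]
-9      [-35, -35, 0, -9]
+       [-35, -35, -9]
mod     [-35, -8]
over    [-35, -8, -35]
-       [-35, 27]
-       [-62]
negate  [62]
-7      [62, -7]
over    [62, -7, 62]
negate  [62, -7, -62]
+       [62, -69]

2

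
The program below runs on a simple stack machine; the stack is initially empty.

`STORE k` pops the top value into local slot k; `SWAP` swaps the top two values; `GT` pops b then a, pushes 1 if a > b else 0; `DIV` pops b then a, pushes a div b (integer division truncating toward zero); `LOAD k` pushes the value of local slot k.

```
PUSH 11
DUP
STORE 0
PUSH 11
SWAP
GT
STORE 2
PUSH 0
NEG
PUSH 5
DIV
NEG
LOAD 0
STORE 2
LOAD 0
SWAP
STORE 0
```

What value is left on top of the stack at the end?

11

PUSH 11 : [11]
DUP     : [11, 11]
STORE 0 : [11]
PUSH 11 : [11, 11]
SWAP    : [11, 11]
GT      : [0]
STORE 2 : []
PUSH 0  : [0]
NEG     : [0]
PUSH 5  : [0, 5]
DIV     : [0]
NEG     : [0]
LOAD 0  : [0, 11]
STORE 2 : [0]
LOAD 0  : [0, 11]
SWAP    : [11, 0]
STORE 0 : [11]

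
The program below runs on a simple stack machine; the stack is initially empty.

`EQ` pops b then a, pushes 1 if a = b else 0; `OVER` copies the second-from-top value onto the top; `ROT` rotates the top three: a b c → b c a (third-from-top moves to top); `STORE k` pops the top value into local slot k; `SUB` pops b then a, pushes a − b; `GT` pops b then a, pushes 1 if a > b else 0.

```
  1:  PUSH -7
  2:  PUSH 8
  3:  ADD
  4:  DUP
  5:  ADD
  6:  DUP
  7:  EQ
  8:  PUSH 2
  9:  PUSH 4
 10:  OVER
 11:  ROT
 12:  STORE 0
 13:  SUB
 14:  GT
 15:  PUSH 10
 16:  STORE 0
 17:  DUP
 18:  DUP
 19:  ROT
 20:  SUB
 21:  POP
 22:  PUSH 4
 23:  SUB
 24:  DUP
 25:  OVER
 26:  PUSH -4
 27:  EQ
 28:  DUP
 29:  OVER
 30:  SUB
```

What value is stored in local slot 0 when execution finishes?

PUSH -7 -> [-7]
PUSH 8  -> [-7, 8]
ADD     -> [1]
DUP     -> [1, 1]
ADD     -> [2]
DUP     -> [2, 2]
EQ      -> [1]
PUSH 2  -> [1, 2]
PUSH 4  -> [1, 2, 4]
OVER    -> [1, 2, 4, 2]
ROT     -> [1, 4, 2, 2]
STORE 0 -> [1, 4, 2]
SUB     -> [1, 2]
GT      -> [0]
PUSH 10 -> [0, 10]
STORE 0 -> [0]
DUP     -> [0, 0]
DUP     -> [0, 0, 0]
ROT     -> [0, 0, 0]
SUB     -> [0, 0]
POP     -> [0]
PUSH 4  -> [0, 4]
SUB     -> [-4]
DUP     -> [-4, -4]
OVER    -> [-4, -4, -4]
PUSH -4 -> [-4, -4, -4, -4]
EQ      -> [-4, -4, 1]
DUP     -> [-4, -4, 1, 1]
OVER    -> [-4, -4, 1, 1, 1]
SUB     -> [-4, -4, 1, 0]

10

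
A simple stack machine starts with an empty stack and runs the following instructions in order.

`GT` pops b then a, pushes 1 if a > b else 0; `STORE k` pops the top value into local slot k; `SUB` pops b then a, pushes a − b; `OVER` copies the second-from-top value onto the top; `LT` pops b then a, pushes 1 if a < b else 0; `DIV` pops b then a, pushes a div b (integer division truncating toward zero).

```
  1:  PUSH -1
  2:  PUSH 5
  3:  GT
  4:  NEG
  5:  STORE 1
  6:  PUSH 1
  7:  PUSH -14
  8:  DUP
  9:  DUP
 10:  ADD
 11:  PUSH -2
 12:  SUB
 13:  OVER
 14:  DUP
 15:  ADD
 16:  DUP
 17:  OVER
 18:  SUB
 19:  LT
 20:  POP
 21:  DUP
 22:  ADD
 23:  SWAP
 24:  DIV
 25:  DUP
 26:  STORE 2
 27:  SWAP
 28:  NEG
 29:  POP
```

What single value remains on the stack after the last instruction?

3

PUSH -1  -> -1
PUSH 5   -> -1 5
GT       -> 0
NEG      -> 0
STORE 1  -> (empty)
PUSH 1   -> 1
PUSH -14 -> 1 -14
DUP      -> 1 -14 -14
DUP      -> 1 -14 -14 -14
ADD      -> 1 -14 -28
PUSH -2  -> 1 -14 -28 -2
SUB      -> 1 -14 -26
OVER     -> 1 -14 -26 -14
DUP      -> 1 -14 -26 -14 -14
ADD      -> 1 -14 -26 -28
DUP      -> 1 -14 -26 -28 -28
OVER     -> 1 -14 -26 -28 -28 -28
SUB      -> 1 -14 -26 -28 0
LT       -> 1 -14 -26 1
POP      -> 1 -14 -26
DUP      -> 1 -14 -26 -26
ADD      -> 1 -14 -52
SWAP     -> 1 -52 -14
DIV      -> 1 3
DUP      -> 1 3 3
STORE 2  -> 1 3
SWAP     -> 3 1
NEG      -> 3 -1
POP      -> 3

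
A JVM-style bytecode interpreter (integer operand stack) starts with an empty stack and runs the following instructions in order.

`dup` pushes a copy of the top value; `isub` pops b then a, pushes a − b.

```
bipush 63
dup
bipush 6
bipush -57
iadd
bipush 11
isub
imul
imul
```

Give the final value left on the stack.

-246078

bipush 63  : 63
dup        : 63 63
bipush 6   : 63 63 6
bipush -57 : 63 63 6 -57
iadd       : 63 63 -51
bipush 11  : 63 63 -51 11
isub       : 63 63 -62
imul       : 63 -3906
imul       : -246078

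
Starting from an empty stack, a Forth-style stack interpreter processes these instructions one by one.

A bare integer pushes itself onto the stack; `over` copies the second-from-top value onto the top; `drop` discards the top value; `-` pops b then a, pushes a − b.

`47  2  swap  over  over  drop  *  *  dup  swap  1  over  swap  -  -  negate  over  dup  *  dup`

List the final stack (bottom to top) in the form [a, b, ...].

47      47
2       47 2
swap    2 47
over    2 47 2
over    2 47 2 47
drop    2 47 2
*       2 94
*       188
dup     188 188
swap    188 188
1       188 188 1
over    188 188 1 188
swap    188 188 188 1
-       188 188 187
-       188 1
negate  188 -1
over    188 -1 188
dup     188 -1 188 188
*       188 -1 35344
dup     188 -1 35344 35344

[188, -1, 35344, 35344]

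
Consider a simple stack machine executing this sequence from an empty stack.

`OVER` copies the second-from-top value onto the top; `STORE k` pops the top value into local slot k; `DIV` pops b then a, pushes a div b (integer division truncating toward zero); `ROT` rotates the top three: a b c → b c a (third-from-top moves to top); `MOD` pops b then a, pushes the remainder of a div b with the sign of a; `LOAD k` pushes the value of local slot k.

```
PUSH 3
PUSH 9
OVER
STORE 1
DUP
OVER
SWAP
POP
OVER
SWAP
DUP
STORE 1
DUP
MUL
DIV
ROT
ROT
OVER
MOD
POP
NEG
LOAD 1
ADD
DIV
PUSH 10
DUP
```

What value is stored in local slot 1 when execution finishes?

9

PUSH 3  → 3
PUSH 9  → 3 9
OVER    → 3 9 3
STORE 1 → 3 9
DUP     → 3 9 9
OVER    → 3 9 9 9
SWAP    → 3 9 9 9
POP     → 3 9 9
OVER    → 3 9 9 9
SWAP    → 3 9 9 9
DUP     → 3 9 9 9 9
STORE 1 → 3 9 9 9
DUP     → 3 9 9 9 9
MUL     → 3 9 9 81
DIV     → 3 9 0
ROT     → 9 0 3
ROT     → 0 3 9
OVER    → 0 3 9 3
MOD     → 0 3 0
POP     → 0 3
NEG     → 0 -3
LOAD 1  → 0 -3 9
ADD     → 0 6
DIV     → 0
PUSH 10 → 0 10
DUP     → 0 10 10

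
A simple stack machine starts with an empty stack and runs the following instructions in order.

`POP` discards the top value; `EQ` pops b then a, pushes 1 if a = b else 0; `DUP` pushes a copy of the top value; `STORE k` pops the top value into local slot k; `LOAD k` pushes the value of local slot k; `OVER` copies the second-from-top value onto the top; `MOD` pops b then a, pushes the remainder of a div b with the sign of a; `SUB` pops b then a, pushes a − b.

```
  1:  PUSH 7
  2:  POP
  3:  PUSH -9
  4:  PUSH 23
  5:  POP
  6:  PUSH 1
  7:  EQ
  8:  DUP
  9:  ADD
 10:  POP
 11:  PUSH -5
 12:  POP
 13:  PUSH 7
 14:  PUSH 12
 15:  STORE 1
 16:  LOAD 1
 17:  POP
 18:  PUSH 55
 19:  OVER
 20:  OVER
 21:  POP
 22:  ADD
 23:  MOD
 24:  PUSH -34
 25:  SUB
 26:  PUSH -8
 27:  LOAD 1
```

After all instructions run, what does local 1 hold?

PUSH 7    [7]
POP       []
PUSH -9   [-9]
PUSH 23   [-9, 23]
POP       [-9]
PUSH 1    [-9, 1]
EQ        [0]
DUP       [0, 0]
ADD       [0]
POP       []
PUSH -5   [-5]
POP       []
PUSH 7    [7]
PUSH 12   [7, 12]
STORE 1   [7]
LOAD 1    [7, 12]
POP       [7]
PUSH 55   [7, 55]
OVER      [7, 55, 7]
OVER      [7, 55, 7, 55]
POP       [7, 55, 7]
ADD       [7, 62]
MOD       [7]
PUSH -34  [7, -34]
SUB       [41]
PUSH -8   [41, -8]
LOAD 1    [41, -8, 12]

12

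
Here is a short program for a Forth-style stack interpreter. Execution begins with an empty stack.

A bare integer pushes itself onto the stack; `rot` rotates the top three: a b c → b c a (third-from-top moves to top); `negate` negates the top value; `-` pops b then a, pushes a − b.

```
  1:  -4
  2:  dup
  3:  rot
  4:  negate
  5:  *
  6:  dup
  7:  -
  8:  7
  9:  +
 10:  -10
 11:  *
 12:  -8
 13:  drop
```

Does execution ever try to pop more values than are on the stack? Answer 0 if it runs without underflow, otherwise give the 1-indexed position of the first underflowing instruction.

-4   [-4]
dup  [-4, -4]
rot  — needs 3 operands, stack has 2 → underflow

3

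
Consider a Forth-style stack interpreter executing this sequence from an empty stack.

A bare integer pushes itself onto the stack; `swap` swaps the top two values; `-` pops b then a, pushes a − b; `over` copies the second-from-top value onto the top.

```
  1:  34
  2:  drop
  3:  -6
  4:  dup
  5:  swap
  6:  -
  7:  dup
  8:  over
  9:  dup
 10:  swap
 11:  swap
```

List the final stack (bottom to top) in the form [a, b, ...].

[0, 0, 0, 0]

34   : [34]
drop : []
-6   : [-6]
dup  : [-6, -6]
swap : [-6, -6]
-    : [0]
dup  : [0, 0]
over : [0, 0, 0]
dup  : [0, 0, 0, 0]
swap : [0, 0, 0, 0]
swap : [0, 0, 0, 0]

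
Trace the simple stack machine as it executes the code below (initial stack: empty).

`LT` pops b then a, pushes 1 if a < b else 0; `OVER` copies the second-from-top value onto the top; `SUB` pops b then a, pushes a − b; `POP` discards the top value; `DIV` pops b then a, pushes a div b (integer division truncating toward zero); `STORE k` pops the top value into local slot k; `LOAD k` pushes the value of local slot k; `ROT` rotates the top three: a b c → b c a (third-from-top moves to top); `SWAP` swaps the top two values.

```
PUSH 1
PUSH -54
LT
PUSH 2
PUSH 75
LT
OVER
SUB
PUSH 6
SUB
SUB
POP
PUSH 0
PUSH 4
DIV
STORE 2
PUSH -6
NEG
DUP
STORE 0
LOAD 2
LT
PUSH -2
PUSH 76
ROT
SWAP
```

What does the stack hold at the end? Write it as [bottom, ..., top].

PUSH 1   -> [1]
PUSH -54 -> [1, -54]
LT       -> [0]
PUSH 2   -> [0, 2]
PUSH 75  -> [0, 2, 75]
LT       -> [0, 1]
OVER     -> [0, 1, 0]
SUB      -> [0, 1]
PUSH 6   -> [0, 1, 6]
SUB      -> [0, -5]
SUB      -> [5]
POP      -> []
PUSH 0   -> [0]
PUSH 4   -> [0, 4]
DIV      -> [0]
STORE 2  -> []
PUSH -6  -> [-6]
NEG      -> [6]
DUP      -> [6, 6]
STORE 0  -> [6]
LOAD 2   -> [6, 0]
LT       -> [0]
PUSH -2  -> [0, -2]
PUSH 76  -> [0, -2, 76]
ROT      -> [-2, 76, 0]
SWAP     -> [-2, 0, 76]

[-2, 0, 76]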